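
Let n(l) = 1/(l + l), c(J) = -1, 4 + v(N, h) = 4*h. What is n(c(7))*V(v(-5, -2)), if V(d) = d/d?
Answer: -1/2 ≈ -0.50000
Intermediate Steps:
v(N, h) = -4 + 4*h
V(d) = 1
n(l) = 1/(2*l)
n(c(7))*V(v(-5, -2)) = ((1/2)/(-1))*1 = ((1/2)*(-1))*1 = -1/2*1 = -1/2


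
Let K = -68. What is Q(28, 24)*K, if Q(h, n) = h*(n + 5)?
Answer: -55216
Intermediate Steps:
Q(h, n) = h*(5 + n)
Q(28, 24)*K = (28*(5 + 24))*(-68) = (28*29)*(-68) = 812*(-68) = -55216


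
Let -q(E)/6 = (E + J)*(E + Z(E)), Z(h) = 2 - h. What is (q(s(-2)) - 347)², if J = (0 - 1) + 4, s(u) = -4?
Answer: 112225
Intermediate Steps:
J = 3 (J = -1 + 4 = 3)
q(E) = -36 - 12*E (q(E) = -6*(E + 3)*(E + (2 - E)) = -6*(3 + E)*2 = -6*(6 + 2*E) = -36 - 12*E)
(q(s(-2)) - 347)² = ((-36 - 12*(-4)) - 347)² = ((-36 + 48) - 347)² = (12 - 347)² = (-335)² = 112225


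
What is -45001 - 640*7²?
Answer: -76361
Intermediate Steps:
-45001 - 640*7² = -45001 - 640*49 = -45001 - 1*31360 = -45001 - 31360 = -76361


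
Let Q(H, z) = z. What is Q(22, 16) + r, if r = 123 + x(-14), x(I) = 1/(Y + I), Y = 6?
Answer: 1111/8 ≈ 138.88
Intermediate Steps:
x(I) = 1/(6 + I)
r = 983/8 (r = 123 + 1/(6 - 14) = 123 + 1/(-8) = 123 - 1/8 = 983/8 ≈ 122.88)
Q(22, 16) + r = 16 + 983/8 = 1111/8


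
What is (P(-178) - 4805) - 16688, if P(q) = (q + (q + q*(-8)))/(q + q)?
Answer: -21496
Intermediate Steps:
P(q) = -3 (P(q) = (q + (q - 8*q))/((2*q)) = (q - 7*q)*(1/(2*q)) = (-6*q)*(1/(2*q)) = -3)
(P(-178) - 4805) - 16688 = (-3 - 4805) - 16688 = -4808 - 16688 = -21496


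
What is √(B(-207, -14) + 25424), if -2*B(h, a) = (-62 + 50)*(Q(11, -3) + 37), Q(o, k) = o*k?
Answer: 2*√6362 ≈ 159.52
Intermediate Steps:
Q(o, k) = k*o
B(h, a) = 24 (B(h, a) = -(-62 + 50)*(-3*11 + 37)/2 = -(-6)*(-33 + 37) = -(-6)*4 = -½*(-48) = 24)
√(B(-207, -14) + 25424) = √(24 + 25424) = √25448 = 2*√6362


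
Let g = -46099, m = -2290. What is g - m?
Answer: -43809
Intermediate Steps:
g - m = -46099 - 1*(-2290) = -46099 + 2290 = -43809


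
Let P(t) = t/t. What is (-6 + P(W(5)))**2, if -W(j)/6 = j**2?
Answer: 25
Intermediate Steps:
W(j) = -6*j**2
P(t) = 1
(-6 + P(W(5)))**2 = (-6 + 1)**2 = (-5)**2 = 25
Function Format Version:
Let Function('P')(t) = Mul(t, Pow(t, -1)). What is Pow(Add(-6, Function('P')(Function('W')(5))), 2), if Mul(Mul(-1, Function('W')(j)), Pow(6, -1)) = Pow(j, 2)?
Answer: 25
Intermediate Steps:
Function('W')(j) = Mul(-6, Pow(j, 2))
Function('P')(t) = 1
Pow(Add(-6, Function('P')(Function('W')(5))), 2) = Pow(Add(-6, 1), 2) = Pow(-5, 2) = 25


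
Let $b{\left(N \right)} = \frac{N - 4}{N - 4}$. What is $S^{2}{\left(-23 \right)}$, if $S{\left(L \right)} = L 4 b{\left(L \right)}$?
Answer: $8464$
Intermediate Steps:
$b{\left(N \right)} = 1$ ($b{\left(N \right)} = \frac{-4 + N}{-4 + N} = 1$)
$S{\left(L \right)} = 4 L$ ($S{\left(L \right)} = L 4 \cdot 1 = 4 L 1 = 4 L$)
$S^{2}{\left(-23 \right)} = \left(4 \left(-23\right)\right)^{2} = \left(-92\right)^{2} = 8464$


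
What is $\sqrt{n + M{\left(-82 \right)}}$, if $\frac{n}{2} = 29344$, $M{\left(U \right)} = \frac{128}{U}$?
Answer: $\frac{16 \sqrt{385359}}{41} \approx 242.25$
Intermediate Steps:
$n = 58688$ ($n = 2 \cdot 29344 = 58688$)
$\sqrt{n + M{\left(-82 \right)}} = \sqrt{58688 + \frac{128}{-82}} = \sqrt{58688 + 128 \left(- \frac{1}{82}\right)} = \sqrt{58688 - \frac{64}{41}} = \sqrt{\frac{2406144}{41}} = \frac{16 \sqrt{385359}}{41}$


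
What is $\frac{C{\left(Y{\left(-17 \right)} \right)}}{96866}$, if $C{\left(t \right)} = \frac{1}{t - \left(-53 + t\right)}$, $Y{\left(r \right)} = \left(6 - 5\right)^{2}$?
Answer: $\frac{1}{5133898} \approx 1.9478 \cdot 10^{-7}$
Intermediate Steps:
$Y{\left(r \right)} = 1$ ($Y{\left(r \right)} = 1^{2} = 1$)
$C{\left(t \right)} = \frac{1}{53}$
$\frac{C{\left(Y{\left(-17 \right)} \right)}}{96866} = \frac{1}{53 \cdot 96866} = \frac{1}{53} \cdot \frac{1}{96866} = \frac{1}{5133898}$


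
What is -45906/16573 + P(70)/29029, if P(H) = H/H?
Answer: -1332588701/481097617 ≈ -2.7699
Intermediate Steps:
P(H) = 1
-45906/16573 + P(70)/29029 = -45906/16573 + 1/29029 = -1332588701/481097617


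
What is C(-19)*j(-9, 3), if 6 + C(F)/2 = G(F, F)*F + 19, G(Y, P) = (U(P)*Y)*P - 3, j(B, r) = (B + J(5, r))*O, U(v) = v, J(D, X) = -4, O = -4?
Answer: 13560664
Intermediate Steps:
j(B, r) = 16 - 4*B (j(B, r) = (B - 4)*(-4) = (-4 + B)*(-4) = 16 - 4*B)
G(Y, P) = -3 + Y*P**2 (G(Y, P) = (P*Y)*P - 3 = Y*P**2 - 3 = -3 + Y*P**2)
C(F) = 26 + 2*F*(-3 + F**3) (C(F) = -12 + 2*((-3 + F*F**2)*F + 19) = -12 + 2*((-3 + F**3)*F + 19) = -12 + 2*(F*(-3 + F**3) + 19) = -12 + 2*(19 + F*(-3 + F**3)) = -12 + (38 + 2*F*(-3 + F**3)) = 26 + 2*F*(-3 + F**3))
C(-19)*j(-9, 3) = (26 + 2*(-19)*(-3 + (-19)**3))*(16 - 4*(-9)) = (26 + 2*(-19)*(-3 - 6859))*(16 + 36) = (26 + 2*(-19)*(-6862))*52 = (26 + 260756)*52 = 260782*52 = 13560664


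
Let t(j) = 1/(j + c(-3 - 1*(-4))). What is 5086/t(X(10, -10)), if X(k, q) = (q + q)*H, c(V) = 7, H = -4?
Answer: 442482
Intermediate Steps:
X(k, q) = -8*q (X(k, q) = (q + q)*(-4) = (2*q)*(-4) = -8*q)
t(j) = 1/(7 + j) (t(j) = 1/(j + 7) = 1/(7 + j))
5086/t(X(10, -10)) = 5086/(1/(7 - 8*(-10))) = 5086/(1/(7 + 80)) = 5086/(1/87) = 5086*87 = 442482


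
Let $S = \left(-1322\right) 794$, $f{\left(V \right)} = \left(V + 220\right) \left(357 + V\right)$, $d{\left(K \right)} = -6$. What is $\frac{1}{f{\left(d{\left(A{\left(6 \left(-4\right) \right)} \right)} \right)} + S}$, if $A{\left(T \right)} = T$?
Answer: $- \frac{1}{974554} \approx -1.0261 \cdot 10^{-6}$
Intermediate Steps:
$f{\left(V \right)} = \left(220 + V\right) \left(357 + V\right)$
$S = -1049668$
$\frac{1}{f{\left(d{\left(A{\left(6 \left(-4\right) \right)} \right)} \right)} + S} = \frac{1}{\left(78540 + \left(-6\right)^{2} + 577 \left(-6\right)\right) - 1049668} = \frac{1}{\left(78540 + 36 - 3462\right) - 1049668} = \frac{1}{75114 - 1049668} = \frac{1}{-974554} = - \frac{1}{974554}$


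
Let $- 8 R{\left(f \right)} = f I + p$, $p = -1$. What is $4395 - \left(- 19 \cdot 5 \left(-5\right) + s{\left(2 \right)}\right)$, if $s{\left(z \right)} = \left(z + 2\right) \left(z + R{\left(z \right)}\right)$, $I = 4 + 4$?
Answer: $\frac{7839}{2} \approx 3919.5$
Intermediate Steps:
$I = 8$
$R{\left(f \right)} = \frac{1}{8} - f$ ($R{\left(f \right)} = - \frac{f 8 - 1}{8} = - \frac{8 f - 1}{8} = - \frac{-1 + 8 f}{8} = \frac{1}{8} - f$)
$s{\left(z \right)} = \frac{1}{4} + \frac{z}{8}$ ($s{\left(z \right)} = \left(z + 2\right) \left(z - \left(- \frac{1}{8} + z\right)\right) = \left(2 + z\right) \frac{1}{8} = \frac{1}{4} + \frac{z}{8}$)
$4395 - \left(- 19 \cdot 5 \left(-5\right) + s{\left(2 \right)}\right) = 4395 - \left(- 19 \cdot 5 \left(-5\right) + \left(\frac{1}{4} + \frac{1}{8} \cdot 2\right)\right) = 4395 - \left(\left(-19\right) \left(-25\right) + \left(\frac{1}{4} + \frac{1}{4}\right)\right) = 4395 - \left(475 + \frac{1}{2}\right) = 4395 - \frac{951}{2} = \frac{7839}{2}$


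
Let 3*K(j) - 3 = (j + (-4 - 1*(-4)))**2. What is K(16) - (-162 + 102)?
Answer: 439/3 ≈ 146.33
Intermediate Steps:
K(j) = 1 + j**2/3 (K(j) = 1 + (j + (-4 - 1*(-4)))**2/3 = 1 + (j + (-4 + 4))**2/3 = 1 + (j + 0)**2/3 = 1 + j**2/3)
K(16) - (-162 + 102) = (1 + (1/3)*16**2) - (-162 + 102) = (1 + (1/3)*256) - 1*(-60) = (1 + 256/3) + 60 = 259/3 + 60 = 439/3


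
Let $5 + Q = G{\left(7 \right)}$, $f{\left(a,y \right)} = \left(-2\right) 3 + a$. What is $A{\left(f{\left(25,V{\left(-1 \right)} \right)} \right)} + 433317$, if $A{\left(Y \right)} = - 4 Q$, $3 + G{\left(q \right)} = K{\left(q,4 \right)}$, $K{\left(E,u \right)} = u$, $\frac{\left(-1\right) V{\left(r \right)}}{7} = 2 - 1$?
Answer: $433333$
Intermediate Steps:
$V{\left(r \right)} = -7$ ($V{\left(r \right)} = - 7 \left(2 - 1\right) = \left(-7\right) 1 = -7$)
$f{\left(a,y \right)} = -6 + a$
$G{\left(q \right)} = 1$ ($G{\left(q \right)} = -3 + 4 = 1$)
$Q = -4$ ($Q = -5 + 1 = -4$)
$A{\left(Y \right)} = 16$ ($A{\left(Y \right)} = \left(-4\right) \left(-4\right) = 16$)
$A{\left(f{\left(25,V{\left(-1 \right)} \right)} \right)} + 433317 = 16 + 433317 = 433333$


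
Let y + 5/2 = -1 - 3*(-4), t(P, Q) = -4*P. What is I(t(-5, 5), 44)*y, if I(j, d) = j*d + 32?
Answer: 7752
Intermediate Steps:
I(j, d) = 32 + d*j (I(j, d) = d*j + 32 = 32 + d*j)
y = 17/2 (y = -5/2 + (-1 - 3*(-4)) = -5/2 + (-1 + 12) = -5/2 + 11 = 17/2 ≈ 8.5000)
I(t(-5, 5), 44)*y = (32 + 44*(-4*(-5)))*(17/2) = (32 + 44*20)*(17/2) = (32 + 880)*(17/2) = 912*(17/2) = 7752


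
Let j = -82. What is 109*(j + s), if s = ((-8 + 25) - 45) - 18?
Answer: -13952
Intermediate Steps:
s = -46 (s = (17 - 45) - 18 = -28 - 18 = -46)
109*(j + s) = 109*(-82 - 46) = 109*(-128) = -13952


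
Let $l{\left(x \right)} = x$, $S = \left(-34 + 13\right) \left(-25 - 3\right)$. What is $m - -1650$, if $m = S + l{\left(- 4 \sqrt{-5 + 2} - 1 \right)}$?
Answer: $2237 - 4 i \sqrt{3} \approx 2237.0 - 6.9282 i$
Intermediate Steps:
$S = 588$ ($S = \left(-21\right) \left(-28\right) = 588$)
$m = 587 - 4 i \sqrt{3}$ ($m = 588 - \left(1 + 4 \sqrt{-5 + 2}\right) = 588 - \left(1 + 4 \sqrt{-3}\right) = 588 - \left(1 + 4 i \sqrt{3}\right) = 587 - 4 i \sqrt{3} \approx 587.0 - 6.9282 i$)
$m - -1650 = \left(587 - 4 i \sqrt{3}\right) - -1650 = \left(587 - 4 i \sqrt{3}\right) + 1650 = 2237 - 4 i \sqrt{3}$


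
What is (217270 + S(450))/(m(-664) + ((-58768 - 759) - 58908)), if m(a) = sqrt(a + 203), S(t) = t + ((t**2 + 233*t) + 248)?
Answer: -10369339555/2337808281 - 87553*I*sqrt(461)/2337808281 ≈ -4.4355 - 0.0008041*I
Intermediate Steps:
S(t) = 248 + t**2 + 234*t (S(t) = t + (248 + t**2 + 233*t) = 248 + t**2 + 234*t)
m(a) = sqrt(203 + a)
(217270 + S(450))/(m(-664) + ((-58768 - 759) - 58908)) = (217270 + (248 + 450**2 + 234*450))/(sqrt(203 - 664) + ((-58768 - 759) - 58908)) = (217270 + (248 + 202500 + 105300))/(sqrt(-461) + (-59527 - 58908)) = (217270 + 308048)/(I*sqrt(461) - 118435) = 525318/(-118435 + I*sqrt(461))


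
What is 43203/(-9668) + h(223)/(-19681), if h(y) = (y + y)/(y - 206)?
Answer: -14459042059/3234690436 ≈ -4.4700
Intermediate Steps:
h(y) = 2*y/(-206 + y) (h(y) = (2*y)/(-206 + y) = 2*y/(-206 + y))
43203/(-9668) + h(223)/(-19681) = 43203/(-9668) + (2*223/(-206 + 223))/(-19681) = 43203*(-1/9668) + (2*223/17)*(-1/19681) = -43203/9668 + (2*223*(1/17))*(-1/19681) = -43203/9668 + (446/17)*(-1/19681) = -43203/9668 - 446/334577 = -14459042059/3234690436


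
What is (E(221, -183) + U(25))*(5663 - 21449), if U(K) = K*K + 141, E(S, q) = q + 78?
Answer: -10434546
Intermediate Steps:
E(S, q) = 78 + q
U(K) = 141 + K² (U(K) = K² + 141 = 141 + K²)
(E(221, -183) + U(25))*(5663 - 21449) = ((78 - 183) + (141 + 25²))*(5663 - 21449) = (-105 + (141 + 625))*(-15786) = (-105 + 766)*(-15786) = 661*(-15786) = -10434546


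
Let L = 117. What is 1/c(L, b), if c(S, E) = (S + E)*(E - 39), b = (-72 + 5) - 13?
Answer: -1/4403 ≈ -0.00022712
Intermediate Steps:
b = -80 (b = -67 - 13 = -80)
c(S, E) = (-39 + E)*(E + S) (c(S, E) = (E + S)*(-39 + E) = (-39 + E)*(E + S))
1/c(L, b) = 1/((-80)² - 39*(-80) - 39*117 - 80*117) = 1/(6400 + 3120 - 4563 - 9360) = 1/(-4403) = -1/4403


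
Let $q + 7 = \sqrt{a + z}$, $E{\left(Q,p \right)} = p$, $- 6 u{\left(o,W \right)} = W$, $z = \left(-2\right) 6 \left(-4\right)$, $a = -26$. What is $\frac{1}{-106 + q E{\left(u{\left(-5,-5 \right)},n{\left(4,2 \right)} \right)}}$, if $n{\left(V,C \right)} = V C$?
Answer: $- \frac{81}{12418} - \frac{2 \sqrt{22}}{6209} \approx -0.0080336$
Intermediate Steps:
$z = 48$ ($z = \left(-12\right) \left(-4\right) = 48$)
$u{\left(o,W \right)} = - \frac{W}{6}$
$n{\left(V,C \right)} = C V$
$q = -7 + \sqrt{22}$ ($q = -7 + \sqrt{-26 + 48} = -7 + \sqrt{22} \approx -2.3096$)
$\frac{1}{-106 + q E{\left(u{\left(-5,-5 \right)},n{\left(4,2 \right)} \right)}} = \frac{1}{-106 + \left(-7 + \sqrt{22}\right) 2 \cdot 4} = \frac{1}{-106 + \left(-7 + \sqrt{22}\right) 8} = \frac{1}{-106 - \left(56 - 8 \sqrt{22}\right)} = \frac{1}{-162 + 8 \sqrt{22}}$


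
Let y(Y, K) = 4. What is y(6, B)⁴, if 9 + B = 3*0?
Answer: 256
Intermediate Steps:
B = -9 (B = -9 + 3*0 = -9 + 0 = -9)
y(6, B)⁴ = 4⁴ = 256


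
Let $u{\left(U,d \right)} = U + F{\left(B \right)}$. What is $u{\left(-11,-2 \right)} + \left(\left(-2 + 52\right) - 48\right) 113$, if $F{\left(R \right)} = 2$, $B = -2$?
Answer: $217$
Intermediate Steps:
$u{\left(U,d \right)} = 2 + U$ ($u{\left(U,d \right)} = U + 2 = 2 + U$)
$u{\left(-11,-2 \right)} + \left(\left(-2 + 52\right) - 48\right) 113 = \left(2 - 11\right) + \left(\left(-2 + 52\right) - 48\right) 113 = -9 + \left(50 - 48\right) 113 = -9 + 2 \cdot 113 = -9 + 226 = 217$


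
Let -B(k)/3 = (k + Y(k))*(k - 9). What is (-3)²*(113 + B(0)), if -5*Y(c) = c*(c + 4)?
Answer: 1017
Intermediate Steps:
Y(c) = -c*(4 + c)/5 (Y(c) = -c*(c + 4)/5 = -c*(4 + c)/5)
B(k) = -3*(-9 + k)*(k - k*(4 + k)/5) (B(k) = -3*(k - k*(4 + k)/5)*(k - 9) = -3*(k - k*(4 + k)/5)*(-9 + k) = -3*(-9 + k)*(k - k*(4 + k)/5))
(-3)²*(113 + B(0)) = (-3)²*(113 + (⅗)*0*(9 + 0² - 10*0)) = 9*(113 + (⅗)*0*(9 + 0 + 0)) = 9*(113 + (⅗)*0*9) = 9*(113 + 0) = 9*113 = 1017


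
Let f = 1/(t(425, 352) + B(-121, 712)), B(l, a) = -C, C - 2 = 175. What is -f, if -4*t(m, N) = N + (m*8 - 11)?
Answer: 4/4449 ≈ 0.00089908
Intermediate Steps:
C = 177 (C = 2 + 175 = 177)
B(l, a) = -177 (B(l, a) = -1*177 = -177)
t(m, N) = 11/4 - 2*m - N/4 (t(m, N) = -(N + (m*8 - 11))/4 = -(N + (8*m - 11))/4 = -(N + (-11 + 8*m))/4 = -(-11 + N + 8*m)/4 = 11/4 - 2*m - N/4)
f = -4/4449 (f = 1/((11/4 - 2*425 - ¼*352) - 177) = 1/((11/4 - 850 - 88) - 177) = 1/(-3741/4 - 177) = 1/(-4449/4) = -4/4449 ≈ -0.00089908)
-f = -1*(-4/4449) = 4/4449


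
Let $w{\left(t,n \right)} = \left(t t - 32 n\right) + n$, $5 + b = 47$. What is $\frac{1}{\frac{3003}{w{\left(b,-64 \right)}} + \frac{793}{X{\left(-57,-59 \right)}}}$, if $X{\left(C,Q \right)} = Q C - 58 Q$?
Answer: $\frac{25430180}{23347519} \approx 1.0892$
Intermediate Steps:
$b = 42$ ($b = -5 + 47 = 42$)
$w{\left(t,n \right)} = t^{2} - 31 n$ ($w{\left(t,n \right)} = \left(t^{2} - 32 n\right) + n = t^{2} - 31 n$)
$X{\left(C,Q \right)} = - 58 Q + C Q$ ($X{\left(C,Q \right)} = C Q - 58 Q = - 58 Q + C Q$)
$\frac{1}{\frac{3003}{w{\left(b,-64 \right)}} + \frac{793}{X{\left(-57,-59 \right)}}} = \frac{1}{\frac{3003}{42^{2} - -1984} + \frac{793}{\left(-59\right) \left(-58 - 57\right)}} = \frac{1}{\frac{3003}{1764 + 1984} + \frac{793}{\left(-59\right) \left(-115\right)}} = \frac{1}{\frac{3003}{3748} + \frac{793}{6785}} = \frac{1}{\frac{23347519}{25430180}} = \frac{25430180}{23347519}$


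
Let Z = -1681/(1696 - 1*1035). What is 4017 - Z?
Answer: 2656918/661 ≈ 4019.5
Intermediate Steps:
Z = -1681/661 (Z = -1681/(1696 - 1035) = -1681/661 ≈ -2.5431)
4017 - Z = 4017 - 1*(-1681/661) = 4017 + 1681/661 = 2656918/661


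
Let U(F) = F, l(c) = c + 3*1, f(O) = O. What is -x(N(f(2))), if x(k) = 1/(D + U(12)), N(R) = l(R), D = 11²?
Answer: -1/133 ≈ -0.0075188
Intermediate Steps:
D = 121
l(c) = 3 + c (l(c) = c + 3 = 3 + c)
N(R) = 3 + R
x(k) = 1/133 (x(k) = 1/(121 + 12) = 1/133)
-x(N(f(2))) = -1*1/133 = -1/133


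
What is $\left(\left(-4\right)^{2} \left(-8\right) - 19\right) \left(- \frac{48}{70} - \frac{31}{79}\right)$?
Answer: $\frac{62601}{395} \approx 158.48$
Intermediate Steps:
$\left(\left(-4\right)^{2} \left(-8\right) - 19\right) \left(- \frac{48}{70} - \frac{31}{79}\right) = \left(16 \left(-8\right) - 19\right) \left(\left(-48\right) \frac{1}{70} - \frac{31}{79}\right) = \left(-128 - 19\right) \left(- \frac{24}{35} - \frac{31}{79}\right) = \left(-147\right) \left(- \frac{2981}{2765}\right) = \frac{62601}{395}$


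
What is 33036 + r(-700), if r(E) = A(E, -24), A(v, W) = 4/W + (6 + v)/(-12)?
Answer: 99281/3 ≈ 33094.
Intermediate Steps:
A(v, W) = -1/2 + 4/W - v/12 (A(v, W) = 4/W + (6 + v)*(-1/12) = 4/W + (-1/2 - v/12) = -1/2 + 4/W - v/12)
r(E) = -2/3 - E/12 (r(E) = (1/12)*(48 - 1*(-24)*(6 + E))/(-24) = (1/12)*(-1/24)*(48 + (144 + 24*E)) = (1/12)*(-1/24)*(192 + 24*E) = -2/3 - E/12)
33036 + r(-700) = 33036 + (-2/3 - 1/12*(-700)) = 33036 + (-2/3 + 175/3) = 33036 + 173/3 = 99281/3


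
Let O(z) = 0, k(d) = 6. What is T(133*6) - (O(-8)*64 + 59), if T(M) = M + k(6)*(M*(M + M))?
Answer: 7642387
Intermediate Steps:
T(M) = M + 12*M**2 (T(M) = M + 6*(M*(M + M)) = M + 6*(M*(2*M)) = M + 6*(2*M**2) = M + 12*M**2)
T(133*6) - (O(-8)*64 + 59) = (133*6)*(1 + 12*(133*6)) - (0*64 + 59) = 798*(1 + 12*798) - (0 + 59) = 798*(1 + 9576) - 1*59 = 798*9577 - 59 = 7642446 - 59 = 7642387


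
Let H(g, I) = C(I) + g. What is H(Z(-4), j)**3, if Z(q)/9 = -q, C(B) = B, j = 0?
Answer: 46656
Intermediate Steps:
Z(q) = -9*q (Z(q) = 9*(-q) = -9*q)
H(g, I) = I + g
H(Z(-4), j)**3 = (0 - 9*(-4))**3 = (0 + 36)**3 = 36**3 = 46656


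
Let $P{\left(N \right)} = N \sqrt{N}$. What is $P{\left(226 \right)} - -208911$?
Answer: $208911 + 226 \sqrt{226} \approx 2.1231 \cdot 10^{5}$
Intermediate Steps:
$P{\left(N \right)} = N^{\frac{3}{2}}$
$P{\left(226 \right)} - -208911 = 226^{\frac{3}{2}} - -208911 = 226 \sqrt{226} + 208911 = 208911 + 226 \sqrt{226}$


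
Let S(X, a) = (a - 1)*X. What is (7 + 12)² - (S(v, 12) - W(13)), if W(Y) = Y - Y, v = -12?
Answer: 493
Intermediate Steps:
W(Y) = 0
S(X, a) = X*(-1 + a) (S(X, a) = (-1 + a)*X = X*(-1 + a))
(7 + 12)² - (S(v, 12) - W(13)) = (7 + 12)² - (-12*(-1 + 12) - 1*0) = 19² - (-12*11 + 0) = 361 - (-132 + 0) = 361 - 1*(-132) = 361 + 132 = 493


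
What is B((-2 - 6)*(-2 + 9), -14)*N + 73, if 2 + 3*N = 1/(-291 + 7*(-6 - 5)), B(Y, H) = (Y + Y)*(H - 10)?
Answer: -39593/23 ≈ -1721.4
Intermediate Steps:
B(Y, H) = 2*Y*(-10 + H) (B(Y, H) = (2*Y)*(-10 + H) = 2*Y*(-10 + H))
N = -737/1104 (N = -2/3 + 1/(3*(-291 + 7*(-6 - 5))) = -2/3 + 1/(3*(-291 + 7*(-11))) = -2/3 + 1/(3*(-291 - 77)) = -2/3 + (1/3)/(-368) = -2/3 + (1/3)*(-1/368) = -2/3 - 1/1104 = -737/1104 ≈ -0.66757)
B((-2 - 6)*(-2 + 9), -14)*N + 73 = (2*((-2 - 6)*(-2 + 9))*(-10 - 14))*(-737/1104) + 73 = (2*(-8*7)*(-24))*(-737/1104) + 73 = (2*(-56)*(-24))*(-737/1104) + 73 = 2688*(-737/1104) + 73 = -41272/23 + 73 = -39593/23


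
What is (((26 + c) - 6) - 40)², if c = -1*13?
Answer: 1089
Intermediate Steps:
c = -13
(((26 + c) - 6) - 40)² = (((26 - 13) - 6) - 40)² = ((13 - 6) - 40)² = (7 - 40)² = (-33)² = 1089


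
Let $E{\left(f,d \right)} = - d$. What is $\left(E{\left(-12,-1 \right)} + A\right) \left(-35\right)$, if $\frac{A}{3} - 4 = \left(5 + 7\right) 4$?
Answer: $-5495$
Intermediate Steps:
$A = 156$ ($A = 12 + 3 \left(5 + 7\right) 4 = 12 + 3 \cdot 12 \cdot 4 = 12 + 3 \cdot 48 = 12 + 144 = 156$)
$\left(E{\left(-12,-1 \right)} + A\right) \left(-35\right) = \left(\left(-1\right) \left(-1\right) + 156\right) \left(-35\right) = \left(1 + 156\right) \left(-35\right) = 157 \left(-35\right) = -5495$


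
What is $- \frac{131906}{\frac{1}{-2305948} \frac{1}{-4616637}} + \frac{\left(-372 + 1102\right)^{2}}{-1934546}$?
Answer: $- \frac{1358278584683390936002538}{967273} \approx -1.4042 \cdot 10^{18}$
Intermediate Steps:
$- \frac{131906}{\frac{1}{-2305948} \frac{1}{-4616637}} + \frac{\left(-372 + 1102\right)^{2}}{-1934546} = - \frac{131906}{\left(- \frac{1}{2305948}\right) \left(- \frac{1}{4616637}\right)} + 730^{2} \left(- \frac{1}{1934546}\right) = - 131906 \frac{1}{\frac{1}{10645724856876}} + 532900 \left(- \frac{1}{1934546}\right) = \left(-131906\right) 10645724856876 - \frac{266450}{967273} = -1404234982971085656 - \frac{266450}{967273} = - \frac{1358278584683390936002538}{967273}$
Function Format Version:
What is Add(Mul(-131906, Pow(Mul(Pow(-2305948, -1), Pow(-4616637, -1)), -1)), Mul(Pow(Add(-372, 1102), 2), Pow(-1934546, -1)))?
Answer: Rational(-1358278584683390936002538, 967273) ≈ -1.4042e+18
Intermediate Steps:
Add(Mul(-131906, Pow(Mul(Pow(-2305948, -1), Pow(-4616637, -1)), -1)), Mul(Pow(Add(-372, 1102), 2), Pow(-1934546, -1))) = Add(Mul(-131906, Pow(Mul(Rational(-1, 2305948), Rational(-1, 4616637)), -1)), Mul(Pow(730, 2), Rational(-1, 1934546))) = Add(Mul(-131906, Pow(Rational(1, 10645724856876), -1)), Mul(532900, Rational(-1, 1934546))) = Add(Mul(-131906, 10645724856876), Rational(-266450, 967273)) = Add(-1404234982971085656, Rational(-266450, 967273)) = Rational(-1358278584683390936002538, 967273)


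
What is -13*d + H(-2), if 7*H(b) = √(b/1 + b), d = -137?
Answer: 1781 + 2*I/7 ≈ 1781.0 + 0.28571*I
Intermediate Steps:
H(b) = √2*√b/7 (H(b) = √(b/1 + b)/7 = √(b*1 + b)/7 = √(b + b)/7 = √(2*b)/7 = (√2*√b)/7 = √2*√b/7)
-13*d + H(-2) = -13*(-137) + √2*√(-2)/7 = 1781 + √2*(I*√2)/7 = 1781 + 2*I/7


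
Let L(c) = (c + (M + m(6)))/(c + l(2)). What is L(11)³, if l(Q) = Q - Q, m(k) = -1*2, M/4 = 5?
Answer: 24389/1331 ≈ 18.324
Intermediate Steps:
M = 20 (M = 4*5 = 20)
m(k) = -2
l(Q) = 0
L(c) = (18 + c)/c (L(c) = (c + (20 - 2))/(c + 0) = (c + 18)/c = (18 + c)/c)
L(11)³ = ((18 + 11)/11)³ = ((1/11)*29)³ = (29/11)³ = 24389/1331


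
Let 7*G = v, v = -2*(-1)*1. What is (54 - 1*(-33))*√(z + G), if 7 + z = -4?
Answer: 435*I*√21/7 ≈ 284.77*I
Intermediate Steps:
z = -11 (z = -7 - 4 = -11)
v = 2 (v = 2*1 = 2)
G = 2/7 (G = (⅐)*2 = 2/7 ≈ 0.28571)
(54 - 1*(-33))*√(z + G) = (54 - 1*(-33))*√(-11 + 2/7) = (54 + 33)*√(-75/7) = 87*(5*I*√21/7) = 435*I*√21/7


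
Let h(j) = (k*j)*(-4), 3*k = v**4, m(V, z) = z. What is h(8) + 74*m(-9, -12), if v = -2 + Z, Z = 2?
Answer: -888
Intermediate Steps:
v = 0 (v = -2 + 2 = 0)
k = 0 (k = (1/3)*0**4 = (1/3)*0 = 0)
h(j) = 0 (h(j) = (0*j)*(-4) = 0*(-4) = 0)
h(8) + 74*m(-9, -12) = 0 + 74*(-12) = 0 - 888 = -888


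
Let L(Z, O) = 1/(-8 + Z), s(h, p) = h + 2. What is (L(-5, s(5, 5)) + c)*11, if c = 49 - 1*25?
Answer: 3421/13 ≈ 263.15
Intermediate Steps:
s(h, p) = 2 + h
c = 24 (c = 49 - 25 = 24)
(L(-5, s(5, 5)) + c)*11 = (1/(-8 - 5) + 24)*11 = (1/(-13) + 24)*11 = (-1/13 + 24)*11 = (311/13)*11 = 3421/13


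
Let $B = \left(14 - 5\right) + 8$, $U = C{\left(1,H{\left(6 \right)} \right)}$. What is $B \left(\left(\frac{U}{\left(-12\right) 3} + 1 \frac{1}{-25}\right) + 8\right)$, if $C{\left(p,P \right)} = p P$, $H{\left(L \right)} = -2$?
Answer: $\frac{61319}{450} \approx 136.26$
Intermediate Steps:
$C{\left(p,P \right)} = P p$
$U = -2$ ($U = \left(-2\right) 1 = -2$)
$B = 17$ ($B = 9 + 8 = 17$)
$B \left(\left(\frac{U}{\left(-12\right) 3} + 1 \frac{1}{-25}\right) + 8\right) = 17 \left(\left(- \frac{2}{\left(-12\right) 3} + 1 \frac{1}{-25}\right) + 8\right) = 17 \left(\left(- \frac{2}{-36} + 1 \left(- \frac{1}{25}\right)\right) + 8\right) = 17 \left(\left(\left(-2\right) \left(- \frac{1}{36}\right) - \frac{1}{25}\right) + 8\right) = 17 \left(\left(\frac{1}{18} - \frac{1}{25}\right) + 8\right) = 17 \left(\frac{7}{450} + 8\right) = 17 \cdot \frac{3607}{450} = \frac{61319}{450}$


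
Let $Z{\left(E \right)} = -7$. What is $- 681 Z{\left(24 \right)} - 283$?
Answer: $4484$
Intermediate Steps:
$- 681 Z{\left(24 \right)} - 283 = \left(-681\right) \left(-7\right) - 283 = 4767 - 283 = 4484$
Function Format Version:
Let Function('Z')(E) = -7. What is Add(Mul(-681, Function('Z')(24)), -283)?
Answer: 4484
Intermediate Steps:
Add(Mul(-681, Function('Z')(24)), -283) = Add(Mul(-681, -7), -283) = Add(4767, -283) = 4484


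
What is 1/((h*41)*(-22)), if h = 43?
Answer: -1/38786 ≈ -2.5783e-5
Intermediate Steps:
1/((h*41)*(-22)) = 1/((43*41)*(-22)) = 1/(1763*(-22)) = 1/(-38786) = -1/38786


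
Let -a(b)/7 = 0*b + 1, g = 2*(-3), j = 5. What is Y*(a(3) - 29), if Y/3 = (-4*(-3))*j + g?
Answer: -5832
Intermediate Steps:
g = -6
a(b) = -7 (a(b) = -7*(0*b + 1) = -7*(0 + 1) = -7*1 = -7)
Y = 162 (Y = 3*(-4*(-3)*5 - 6) = 3*(12*5 - 6) = 3*(60 - 6) = 3*54 = 162)
Y*(a(3) - 29) = 162*(-7 - 29) = 162*(-36) = -5832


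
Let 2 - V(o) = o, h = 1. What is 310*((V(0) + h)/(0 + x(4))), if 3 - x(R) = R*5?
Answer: -930/17 ≈ -54.706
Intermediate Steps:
V(o) = 2 - o
x(R) = 3 - 5*R (x(R) = 3 - R*5 = 3 - 5*R)
310*((V(0) + h)/(0 + x(4))) = 310*(((2 - 1*0) + 1)/(0 + (3 - 5*4))) = 310*(((2 + 0) + 1)/(0 + (3 - 20))) = 310*((2 + 1)/(0 - 17)) = 310*(3/(-17)) = 310*(3*(-1/17)) = 310*(-3/17) = -930/17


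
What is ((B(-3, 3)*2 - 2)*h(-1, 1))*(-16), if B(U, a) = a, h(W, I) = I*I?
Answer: -64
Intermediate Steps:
h(W, I) = I²
((B(-3, 3)*2 - 2)*h(-1, 1))*(-16) = ((3*2 - 2)*1²)*(-16) = ((6 - 2)*1)*(-16) = (4*1)*(-16) = 4*(-16) = -64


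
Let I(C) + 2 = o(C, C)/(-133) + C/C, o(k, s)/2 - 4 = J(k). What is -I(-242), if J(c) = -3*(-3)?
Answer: 159/133 ≈ 1.1955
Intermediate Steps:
J(c) = 9
o(k, s) = 26 (o(k, s) = 8 + 2*9 = 8 + 18 = 26)
I(C) = -159/133 (I(C) = -2 + (26/(-133) + C/C) = -2 + (26*(-1/133) + 1) = -2 + (-26/133 + 1) = -2 + 107/133 = -159/133)
-I(-242) = -1*(-159/133) = 159/133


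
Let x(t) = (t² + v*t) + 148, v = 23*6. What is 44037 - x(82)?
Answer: 25849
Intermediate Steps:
v = 138
x(t) = 148 + t² + 138*t (x(t) = (t² + 138*t) + 148 = 148 + t² + 138*t)
44037 - x(82) = 44037 - (148 + 82² + 138*82) = 44037 - (148 + 6724 + 11316) = 44037 - 1*18188 = 44037 - 18188 = 25849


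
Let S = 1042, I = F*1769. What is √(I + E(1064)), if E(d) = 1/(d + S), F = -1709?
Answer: 5*I*√6621579562/234 ≈ 1738.7*I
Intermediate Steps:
I = -3023221 (I = -1709*1769 = -3023221)
E(d) = 1/(1042 + d) (E(d) = 1/(d + 1042) = 1/(1042 + d))
√(I + E(1064)) = √(-3023221 + 1/(1042 + 1064)) = √(-3023221 + 1/2106) = √(-6366903425/2106) = 5*I*√6621579562/234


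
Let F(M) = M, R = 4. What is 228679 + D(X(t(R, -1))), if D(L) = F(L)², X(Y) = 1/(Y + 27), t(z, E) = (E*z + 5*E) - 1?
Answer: 66088232/289 ≈ 2.2868e+5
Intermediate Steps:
t(z, E) = -1 + 5*E + E*z (t(z, E) = (5*E + E*z) - 1 = -1 + 5*E + E*z)
X(Y) = 1/(27 + Y)
D(L) = L²
228679 + D(X(t(R, -1))) = 228679 + (1/(27 + (-1 + 5*(-1) - 1*4)))² = 228679 + (1/(27 + (-1 - 5 - 4)))² = 228679 + (1/(27 - 10))² = 228679 + (1/17)² = 228679 + 1/289 = 66088232/289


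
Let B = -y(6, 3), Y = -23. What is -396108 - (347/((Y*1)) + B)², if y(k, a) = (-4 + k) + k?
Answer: -209823093/529 ≈ -3.9664e+5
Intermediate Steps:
y(k, a) = -4 + 2*k
B = -8 (B = -(-4 + 2*6) = -(-4 + 12) = -1*8 = -8)
-396108 - (347/((Y*1)) + B)² = -396108 - (347/((-23*1)) - 8)² = -396108 - (347/(-23) - 8)² = -396108 - (347*(-1/23) - 8)² = -396108 - (-347/23 - 8)² = -396108 - (-531/23)² = -396108 - 1*281961/529 = -396108 - 281961/529 = -209823093/529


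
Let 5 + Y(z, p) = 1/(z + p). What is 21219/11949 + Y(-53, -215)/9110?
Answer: 17263246837/9724414840 ≈ 1.7752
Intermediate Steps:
Y(z, p) = -5 + 1/(p + z) (Y(z, p) = -5 + 1/(z + p) = -5 + 1/(p + z))
21219/11949 + Y(-53, -215)/9110 = 21219/11949 + ((1 - 5*(-215) - 5*(-53))/(-215 - 53))/9110 = 21219*(1/11949) + ((1 + 1075 + 265)/(-268))*(1/9110) = 7073/3983 - 1/268*1341*(1/9110) = 7073/3983 - 1341/268*1/9110 = 7073/3983 - 1341/2441480 = 17263246837/9724414840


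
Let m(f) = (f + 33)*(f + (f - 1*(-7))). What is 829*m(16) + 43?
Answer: 1584262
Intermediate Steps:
m(f) = (7 + 2*f)*(33 + f) (m(f) = (33 + f)*(f + (f + 7)) = (33 + f)*(f + (7 + f)) = (33 + f)*(7 + 2*f) = (7 + 2*f)*(33 + f))
829*m(16) + 43 = 829*(231 + 2*16² + 73*16) + 43 = 829*(231 + 2*256 + 1168) + 43 = 829*(231 + 512 + 1168) + 43 = 829*1911 + 43 = 1584219 + 43 = 1584262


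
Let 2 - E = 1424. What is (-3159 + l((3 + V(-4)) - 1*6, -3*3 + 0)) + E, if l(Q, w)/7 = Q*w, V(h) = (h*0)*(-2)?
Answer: -4392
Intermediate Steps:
E = -1422 (E = 2 - 1*1424 = 2 - 1424 = -1422)
V(h) = 0 (V(h) = 0*(-2) = 0)
l(Q, w) = 7*Q*w (l(Q, w) = 7*(Q*w) = 7*Q*w)
(-3159 + l((3 + V(-4)) - 1*6, -3*3 + 0)) + E = (-3159 + 7*((3 + 0) - 1*6)*(-3*3 + 0)) - 1422 = (-3159 + 7*(3 - 6)*(-9 + 0)) - 1422 = (-3159 + 7*(-3)*(-9)) - 1422 = (-3159 + 189) - 1422 = -2970 - 1422 = -4392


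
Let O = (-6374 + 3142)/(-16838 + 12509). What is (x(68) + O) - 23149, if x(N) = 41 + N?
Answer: -99736928/4329 ≈ -23039.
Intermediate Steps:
O = 3232/4329 (O = -3232/(-4329) = -3232*(-1/4329) = 3232/4329 ≈ 0.74659)
(x(68) + O) - 23149 = ((41 + 68) + 3232/4329) - 23149 = (109 + 3232/4329) - 23149 = 475093/4329 - 23149 = -99736928/4329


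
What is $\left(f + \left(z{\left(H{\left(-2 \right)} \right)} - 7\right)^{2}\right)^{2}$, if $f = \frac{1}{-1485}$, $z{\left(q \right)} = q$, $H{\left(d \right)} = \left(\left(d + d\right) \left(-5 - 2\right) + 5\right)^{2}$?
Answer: $\frac{3022469658934969321}{2205225} \approx 1.3706 \cdot 10^{12}$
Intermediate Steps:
$H{\left(d \right)} = \left(5 - 14 d\right)^{2}$ ($H{\left(d \right)} = \left(2 d \left(-7\right) + 5\right)^{2} = \left(- 14 d + 5\right)^{2} = \left(5 - 14 d\right)^{2}$)
$f = - \frac{1}{1485} \approx -0.0006734$
$\left(f + \left(z{\left(H{\left(-2 \right)} \right)} - 7\right)^{2}\right)^{2} = \left(- \frac{1}{1485} + \left(\left(-5 + 14 \left(-2\right)\right)^{2} - 7\right)^{2}\right)^{2} = \left(- \frac{1}{1485} + \left(\left(-5 - 28\right)^{2} - 7\right)^{2}\right)^{2} = \left(- \frac{1}{1485} + \left(\left(-33\right)^{2} - 7\right)^{2}\right)^{2} = \left(- \frac{1}{1485} + \left(1089 - 7\right)^{2}\right)^{2} = \left(- \frac{1}{1485} + 1082^{2}\right)^{2} = \left(- \frac{1}{1485} + 1170724\right)^{2} = \left(\frac{1738525139}{1485}\right)^{2} = \frac{3022469658934969321}{2205225}$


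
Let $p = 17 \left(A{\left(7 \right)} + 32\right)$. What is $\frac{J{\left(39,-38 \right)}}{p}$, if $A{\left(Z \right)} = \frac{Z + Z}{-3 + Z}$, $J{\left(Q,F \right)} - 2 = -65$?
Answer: $- \frac{126}{1207} \approx -0.10439$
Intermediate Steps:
$J{\left(Q,F \right)} = -63$ ($J{\left(Q,F \right)} = 2 - 65 = -63$)
$A{\left(Z \right)} = \frac{2 Z}{-3 + Z}$
$p = \frac{1207}{2}$ ($p = 17 \left(2 \cdot 7 \frac{1}{-3 + 7} + 32\right) = 17 \left(2 \cdot 7 \cdot \frac{1}{4} + 32\right) = 17 \left(\frac{7}{2} + 32\right) = 17 \cdot \frac{71}{2} = \frac{1207}{2} \approx 603.5$)
$\frac{J{\left(39,-38 \right)}}{p} = - \frac{63}{\frac{1207}{2}} = \left(-63\right) \frac{2}{1207} = - \frac{126}{1207}$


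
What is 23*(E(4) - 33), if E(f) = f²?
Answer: -391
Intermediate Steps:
23*(E(4) - 33) = 23*(4² - 33) = 23*(16 - 33) = 23*(-17) = -391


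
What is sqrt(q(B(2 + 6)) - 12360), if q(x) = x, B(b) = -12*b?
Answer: 6*I*sqrt(346) ≈ 111.61*I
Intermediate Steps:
sqrt(q(B(2 + 6)) - 12360) = sqrt(-12*(2 + 6) - 12360) = sqrt(-12*8 - 12360) = sqrt(-96 - 12360) = sqrt(-12456) = 6*I*sqrt(346)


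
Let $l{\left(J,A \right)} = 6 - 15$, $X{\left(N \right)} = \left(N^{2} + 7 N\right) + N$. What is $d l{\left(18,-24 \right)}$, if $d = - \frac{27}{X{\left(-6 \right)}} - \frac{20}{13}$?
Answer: $- \frac{333}{52} \approx -6.4038$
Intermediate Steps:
$X{\left(N \right)} = N^{2} + 8 N$
$l{\left(J,A \right)} = -9$ ($l{\left(J,A \right)} = 6 - 15 = -9$)
$d = \frac{37}{52}$ ($d = - \frac{27}{\left(-6\right) \left(8 - 6\right)} - \frac{20}{13} = - \frac{27}{\left(-6\right) 2} - \frac{20}{13} = - \frac{27}{-12} - \frac{20}{13} = \left(-27\right) \left(- \frac{1}{12}\right) - \frac{20}{13} = \frac{9}{4} - \frac{20}{13} = \frac{37}{52} \approx 0.71154$)
$d l{\left(18,-24 \right)} = \frac{37}{52} \left(-9\right) = - \frac{333}{52}$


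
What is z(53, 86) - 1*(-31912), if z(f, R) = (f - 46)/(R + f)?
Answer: 4435775/139 ≈ 31912.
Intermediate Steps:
z(f, R) = (-46 + f)/(R + f)
z(53, 86) - 1*(-31912) = (-46 + 53)/(86 + 53) - 1*(-31912) = 7/139 + 31912 = 4435775/139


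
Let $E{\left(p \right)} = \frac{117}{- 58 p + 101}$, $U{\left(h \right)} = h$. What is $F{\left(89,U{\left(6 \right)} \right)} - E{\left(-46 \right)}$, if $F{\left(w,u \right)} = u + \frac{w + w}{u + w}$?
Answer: $\frac{52823}{6745} \approx 7.8314$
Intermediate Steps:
$F{\left(w,u \right)} = u + \frac{2 w}{u + w}$
$E{\left(p \right)} = \frac{117}{101 - 58 p}$
$F{\left(89,U{\left(6 \right)} \right)} - E{\left(-46 \right)} = \frac{6^{2} + 2 \cdot 89 + 6 \cdot 89}{6 + 89} - - \frac{117}{-101 + 58 \left(-46\right)} = \frac{36 + 178 + 534}{95} - - \frac{117}{-101 - 2668} = \frac{1}{95} \cdot 748 - - \frac{117}{-2769} = \frac{748}{95} - \left(-117\right) \left(- \frac{1}{2769}\right) = \frac{748}{95} - \frac{3}{71} = \frac{52823}{6745}$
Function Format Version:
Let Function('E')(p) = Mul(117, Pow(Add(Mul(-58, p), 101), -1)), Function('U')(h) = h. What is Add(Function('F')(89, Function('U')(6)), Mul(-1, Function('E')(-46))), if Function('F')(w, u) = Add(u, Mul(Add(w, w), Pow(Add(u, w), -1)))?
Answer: Rational(52823, 6745) ≈ 7.8314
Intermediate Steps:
Function('F')(w, u) = Add(u, Mul(2, w, Pow(Add(u, w), -1))) (Function('F')(w, u) = Add(u, Mul(Mul(2, w), Pow(Add(u, w), -1))) = Add(u, Mul(2, w, Pow(Add(u, w), -1))))
Function('E')(p) = Mul(117, Pow(Add(101, Mul(-58, p)), -1))
Add(Function('F')(89, Function('U')(6)), Mul(-1, Function('E')(-46))) = Add(Mul(Pow(Add(6, 89), -1), Add(Pow(6, 2), Mul(2, 89), Mul(6, 89))), Mul(-1, Mul(-117, Pow(Add(-101, Mul(58, -46)), -1)))) = Add(Mul(Pow(95, -1), Add(36, 178, 534)), Mul(-1, Mul(-117, Pow(Add(-101, -2668), -1)))) = Add(Mul(Rational(1, 95), 748), Mul(-1, Mul(-117, Pow(-2769, -1)))) = Add(Rational(748, 95), Mul(-1, Mul(-117, Rational(-1, 2769)))) = Add(Rational(748, 95), Mul(-1, Rational(3, 71))) = Add(Rational(748, 95), Rational(-3, 71)) = Rational(52823, 6745)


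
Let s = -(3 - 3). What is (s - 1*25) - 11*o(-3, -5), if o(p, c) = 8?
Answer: -113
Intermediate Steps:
s = 0 (s = -1*0 = 0)
(s - 1*25) - 11*o(-3, -5) = (0 - 1*25) - 11*8 = (0 - 25) - 88 = -25 - 88 = -113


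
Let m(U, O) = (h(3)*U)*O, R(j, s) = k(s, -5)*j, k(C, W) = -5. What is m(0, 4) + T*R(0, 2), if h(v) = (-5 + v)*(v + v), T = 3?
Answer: 0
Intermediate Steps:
h(v) = 2*v*(-5 + v) (h(v) = (-5 + v)*(2*v) = 2*v*(-5 + v))
R(j, s) = -5*j
m(U, O) = -12*O*U (m(U, O) = ((2*3*(-5 + 3))*U)*O = ((2*3*(-2))*U)*O = (-12*U)*O = -12*O*U)
m(0, 4) + T*R(0, 2) = -12*4*0 + 3*(-5*0) = 0 + 3*0 = 0 + 0 = 0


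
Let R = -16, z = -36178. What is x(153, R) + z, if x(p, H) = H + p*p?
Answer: -12785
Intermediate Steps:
x(p, H) = H + p²
x(153, R) + z = (-16 + 153²) - 36178 = (-16 + 23409) - 36178 = 23393 - 36178 = -12785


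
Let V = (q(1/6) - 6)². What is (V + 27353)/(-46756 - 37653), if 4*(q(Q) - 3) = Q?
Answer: -15760369/48619584 ≈ -0.32416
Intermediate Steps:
q(Q) = 3 + Q/4
V = 5041/576 (V = ((3 + (¼)/6) - 6)² = ((3 + (¼)*(⅙)) - 6)² = ((3 + 1/24) - 6)² = (73/24 - 6)² = (-71/24)² = 5041/576 ≈ 8.7517)
(V + 27353)/(-46756 - 37653) = (5041/576 + 27353)/(-46756 - 37653) = (15760369/576)/(-84409) = (15760369/576)*(-1/84409) = -15760369/48619584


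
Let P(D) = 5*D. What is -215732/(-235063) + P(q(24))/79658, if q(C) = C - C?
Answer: 215732/235063 ≈ 0.91776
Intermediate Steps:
q(C) = 0
-215732/(-235063) + P(q(24))/79658 = -215732/(-235063) + (5*0)/79658 = -215732*(-1/235063) + 0*(1/79658) = 215732/235063 + 0 = 215732/235063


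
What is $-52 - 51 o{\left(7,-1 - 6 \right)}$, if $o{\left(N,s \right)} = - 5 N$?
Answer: $1733$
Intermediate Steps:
$-52 - 51 o{\left(7,-1 - 6 \right)} = -52 - 51 \left(\left(-5\right) 7\right) = -52 - -1785 = -52 + 1785 = 1733$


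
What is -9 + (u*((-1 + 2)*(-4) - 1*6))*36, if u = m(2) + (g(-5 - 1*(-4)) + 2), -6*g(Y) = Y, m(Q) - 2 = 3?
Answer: -2589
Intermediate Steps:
m(Q) = 5 (m(Q) = 2 + 3 = 5)
g(Y) = -Y/6
u = 43/6 (u = 5 + (-(-5 - 1*(-4))/6 + 2) = 5 + (-(-5 + 4)/6 + 2) = 5 + (-1/6*(-1) + 2) = 5 + (1/6 + 2) = 5 + 13/6 = 43/6 ≈ 7.1667)
-9 + (u*((-1 + 2)*(-4) - 1*6))*36 = -9 + (43*((-1 + 2)*(-4) - 1*6)/6)*36 = -9 + (43*(1*(-4) - 6)/6)*36 = -9 + (43*(-4 - 6)/6)*36 = -9 + ((43/6)*(-10))*36 = -9 - 215/3*36 = -9 - 2580 = -2589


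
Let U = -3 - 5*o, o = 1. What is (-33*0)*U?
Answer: 0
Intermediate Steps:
U = -8 (U = -3 - 5*1 = -3 - 5 = -8)
(-33*0)*U = -33*0*(-8) = 0*(-8) = 0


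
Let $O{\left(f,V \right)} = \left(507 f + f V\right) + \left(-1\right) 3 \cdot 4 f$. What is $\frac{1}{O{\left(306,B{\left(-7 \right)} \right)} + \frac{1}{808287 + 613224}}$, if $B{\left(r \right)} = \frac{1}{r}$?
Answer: $\frac{203073}{30750590119} \approx 6.6039 \cdot 10^{-6}$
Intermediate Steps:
$O{\left(f,V \right)} = 495 f + V f$ ($O{\left(f,V \right)} = \left(507 f + V f\right) + \left(-3\right) 4 f = \left(507 f + V f\right) - 12 f = 495 f + V f$)
$\frac{1}{O{\left(306,B{\left(-7 \right)} \right)} + \frac{1}{808287 + 613224}} = \frac{1}{306 \left(495 + \frac{1}{-7}\right) + \frac{1}{808287 + 613224}} = \frac{1}{306 \left(495 - \frac{1}{7}\right) + \frac{1}{1421511}} = \frac{1}{306 \cdot \frac{3464}{7} + \frac{1}{1421511}} = \frac{1}{\frac{1059984}{7} + \frac{1}{1421511}} = \frac{1}{\frac{30750590119}{203073}} = \frac{203073}{30750590119}$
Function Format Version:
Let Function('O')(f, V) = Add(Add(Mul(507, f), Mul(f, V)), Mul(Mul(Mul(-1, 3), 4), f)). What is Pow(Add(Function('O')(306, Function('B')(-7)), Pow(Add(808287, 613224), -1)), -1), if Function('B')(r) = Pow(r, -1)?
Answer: Rational(203073, 30750590119) ≈ 6.6039e-6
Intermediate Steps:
Function('O')(f, V) = Add(Mul(495, f), Mul(V, f)) (Function('O')(f, V) = Add(Add(Mul(507, f), Mul(V, f)), Mul(Mul(-3, 4), f)) = Add(Add(Mul(507, f), Mul(V, f)), Mul(-12, f)) = Add(Mul(495, f), Mul(V, f)))
Pow(Add(Function('O')(306, Function('B')(-7)), Pow(Add(808287, 613224), -1)), -1) = Pow(Add(Mul(306, Add(495, Pow(-7, -1))), Pow(Add(808287, 613224), -1)), -1) = Pow(Add(Mul(306, Add(495, Rational(-1, 7))), Pow(1421511, -1)), -1) = Pow(Add(Mul(306, Rational(3464, 7)), Rational(1, 1421511)), -1) = Pow(Add(Rational(1059984, 7), Rational(1, 1421511)), -1) = Pow(Rational(30750590119, 203073), -1) = Rational(203073, 30750590119)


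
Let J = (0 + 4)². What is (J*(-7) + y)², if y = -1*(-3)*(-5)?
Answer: 16129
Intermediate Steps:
J = 16 (J = 4² = 16)
y = -15 (y = 3*(-5) = -15)
(J*(-7) + y)² = (16*(-7) - 15)² = (-112 - 15)² = (-127)² = 16129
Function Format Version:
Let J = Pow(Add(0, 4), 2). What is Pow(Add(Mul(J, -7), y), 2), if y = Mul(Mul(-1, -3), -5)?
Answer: 16129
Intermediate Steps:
J = 16 (J = Pow(4, 2) = 16)
y = -15 (y = Mul(3, -5) = -15)
Pow(Add(Mul(J, -7), y), 2) = Pow(Add(Mul(16, -7), -15), 2) = Pow(Add(-112, -15), 2) = Pow(-127, 2) = 16129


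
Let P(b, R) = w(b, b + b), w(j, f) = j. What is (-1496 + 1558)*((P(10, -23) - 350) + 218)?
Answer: -7564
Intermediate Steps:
P(b, R) = b
(-1496 + 1558)*((P(10, -23) - 350) + 218) = (-1496 + 1558)*((10 - 350) + 218) = 62*(-340 + 218) = 62*(-122) = -7564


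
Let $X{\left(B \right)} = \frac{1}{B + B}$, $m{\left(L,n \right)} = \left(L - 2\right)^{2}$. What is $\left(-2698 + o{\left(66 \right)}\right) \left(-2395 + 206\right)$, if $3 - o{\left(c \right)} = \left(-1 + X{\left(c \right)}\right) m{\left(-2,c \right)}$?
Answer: $\frac{17593789}{3} \approx 5.8646 \cdot 10^{6}$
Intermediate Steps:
$m{\left(L,n \right)} = \left(-2 + L\right)^{2}$
$X{\left(B \right)} = \frac{1}{2 B}$
$o{\left(c \right)} = 19 - \frac{8}{c}$ ($o{\left(c \right)} = 3 - \left(-1 + \frac{1}{2 c}\right) \left(-2 - 2\right)^{2} = 3 - \left(-1 + \frac{1}{2 c}\right) \left(-4\right)^{2} = 3 - \left(-1 + \frac{1}{2 c}\right) 16 = 3 - \left(-16 + \frac{8}{c}\right) = 3 + \left(16 - \frac{8}{c}\right) = 19 - \frac{8}{c}$)
$\left(-2698 + o{\left(66 \right)}\right) \left(-2395 + 206\right) = \left(-2698 + \left(19 - \frac{8}{66}\right)\right) \left(-2395 + 206\right) = \left(-2698 + \left(19 - \frac{4}{33}\right)\right) \left(-2189\right) = \left(-2698 + \frac{623}{33}\right) \left(-2189\right) = \left(- \frac{88411}{33}\right) \left(-2189\right) = \frac{17593789}{3}$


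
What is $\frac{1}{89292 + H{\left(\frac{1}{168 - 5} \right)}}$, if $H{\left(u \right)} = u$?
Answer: $\frac{163}{14554597} \approx 1.1199 \cdot 10^{-5}$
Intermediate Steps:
$\frac{1}{89292 + H{\left(\frac{1}{168 - 5} \right)}} = \frac{1}{89292 + \frac{1}{168 - 5}} = \frac{1}{89292 + \frac{1}{163}} = \frac{1}{\frac{14554597}{163}} = \frac{163}{14554597}$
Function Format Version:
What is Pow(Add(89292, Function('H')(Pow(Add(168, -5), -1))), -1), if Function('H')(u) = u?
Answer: Rational(163, 14554597) ≈ 1.1199e-5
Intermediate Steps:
Pow(Add(89292, Function('H')(Pow(Add(168, -5), -1))), -1) = Pow(Add(89292, Pow(Add(168, -5), -1)), -1) = Pow(Add(89292, Pow(163, -1)), -1) = Pow(Add(89292, Rational(1, 163)), -1) = Pow(Rational(14554597, 163), -1) = Rational(163, 14554597)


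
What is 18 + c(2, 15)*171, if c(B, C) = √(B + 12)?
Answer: 18 + 171*√14 ≈ 657.82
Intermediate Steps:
c(B, C) = √(12 + B)
18 + c(2, 15)*171 = 18 + √(12 + 2)*171 = 18 + √14*171 = 18 + 171*√14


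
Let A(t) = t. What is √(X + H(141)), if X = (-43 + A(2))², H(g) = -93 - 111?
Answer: √1477 ≈ 38.432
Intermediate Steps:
H(g) = -204
X = 1681 (X = (-43 + 2)² = (-41)² = 1681)
√(X + H(141)) = √(1681 - 204) = √1477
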